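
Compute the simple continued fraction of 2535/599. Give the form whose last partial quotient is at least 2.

[4; 4, 3, 4, 3, 3]

2535 = 4×599 + 139
599 = 4×139 + 43
139 = 3×43 + 10
43 = 4×10 + 3
10 = 3×3 + 1
3 = 3×1 + 0  (stop)
So 2535/599 = [4; 4, 3, 4, 3, 3].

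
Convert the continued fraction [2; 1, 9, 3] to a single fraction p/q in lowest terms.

Fold from the inside: start with 3/1.
  9 + 1/3 = 28/3
  1 + 3/28 = 31/28
  2 + 28/31 = 90/31

90/31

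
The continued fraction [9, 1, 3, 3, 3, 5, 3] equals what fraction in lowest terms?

7101/727

Fold from the inside: start with 3/1.
  5 + 1/3 = 16/3
  3 + 3/16 = 51/16
  3 + 16/51 = 169/51
  3 + 51/169 = 558/169
  1 + 169/558 = 727/558
  9 + 558/727 = 7101/727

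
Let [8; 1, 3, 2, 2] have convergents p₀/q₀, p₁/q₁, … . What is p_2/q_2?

Using pₖ = aₖpₖ₋₁ + pₖ₋₂, qₖ = aₖqₖ₋₁ + qₖ₋₂ (with p₋₁=1, p₋₂=0, q₋₁=0, q₋₂=1):
  k=0: a=8, p=8, q=1
  k=1: a=1, p=9, q=1
  k=2: a=3, p=35, q=4

35/4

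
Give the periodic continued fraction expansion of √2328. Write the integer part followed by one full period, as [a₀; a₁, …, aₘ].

[48; 4, 96]

a₀ = ⌊√2328⌋ = 48.
With m₀=0, d₀=1 and mₖ₊₁ = dₖaₖ − mₖ, dₖ₊₁ = (n − mₖ₊₁²)/dₖ, aₖ₊₁ = ⌊(a₀+mₖ₊₁)/dₖ₊₁⌋:
  k=1: m=48, d=24, a=4
  k=2: m=48, d=1, a=96
d=1 and a=2a₀=96 at k=2, so the next step gives (m, d) = (48, 24) again — its k=1 value — and the period has length 2.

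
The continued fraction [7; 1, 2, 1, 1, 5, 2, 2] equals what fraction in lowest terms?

1613/209

Fold from the inside: start with 2/1.
  2 + 1/2 = 5/2
  5 + 2/5 = 27/5
  1 + 5/27 = 32/27
  1 + 27/32 = 59/32
  2 + 32/59 = 150/59
  1 + 59/150 = 209/150
  7 + 150/209 = 1613/209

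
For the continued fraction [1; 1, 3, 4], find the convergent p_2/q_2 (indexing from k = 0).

Using pₖ = aₖpₖ₋₁ + pₖ₋₂, qₖ = aₖqₖ₋₁ + qₖ₋₂ (with p₋₁=1, p₋₂=0, q₋₁=0, q₋₂=1):
  k=0: a=1, p=1, q=1
  k=1: a=1, p=2, q=1
  k=2: a=3, p=7, q=4

7/4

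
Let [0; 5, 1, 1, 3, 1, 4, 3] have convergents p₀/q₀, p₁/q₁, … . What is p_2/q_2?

1/6

Using pₖ = aₖpₖ₋₁ + pₖ₋₂, qₖ = aₖqₖ₋₁ + qₖ₋₂ (with p₋₁=1, p₋₂=0, q₋₁=0, q₋₂=1):
  k=0: a=0, p=0, q=1
  k=1: a=5, p=1, q=5
  k=2: a=1, p=1, q=6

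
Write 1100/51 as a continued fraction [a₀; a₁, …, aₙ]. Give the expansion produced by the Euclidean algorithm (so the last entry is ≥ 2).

1100 = 21×51 + 29
51 = 1×29 + 22
29 = 1×22 + 7
22 = 3×7 + 1
7 = 7×1 + 0  (stop)
So 1100/51 = [21; 1, 1, 3, 7].

[21; 1, 1, 3, 7]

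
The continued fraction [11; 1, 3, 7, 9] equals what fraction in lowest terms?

3116/265

Fold from the inside: start with 9/1.
  7 + 1/9 = 64/9
  3 + 9/64 = 201/64
  1 + 64/201 = 265/201
  11 + 201/265 = 3116/265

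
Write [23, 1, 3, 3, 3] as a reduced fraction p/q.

Using pₖ = aₖpₖ₋₁ + pₖ₋₂ and qₖ = aₖqₖ₋₁ + qₖ₋₂:
  k=0: a=23, p=23, q=1
  k=1: a=1, p=24, q=1
  k=2: a=3, p=95, q=4
  k=3: a=3, p=309, q=13
  k=4: a=3, p=1022, q=43

1022/43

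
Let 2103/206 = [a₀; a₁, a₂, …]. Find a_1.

2103 = 10·206 + 43   →  a_0 = 10
206 = 4·43 + 34   →  a_1 = 4

4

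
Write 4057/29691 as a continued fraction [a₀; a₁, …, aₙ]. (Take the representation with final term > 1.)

[0; 7, 3, 7, 7, 4, 6]

4057 = 0*29691 + 4057
29691 = 7*4057 + 1292
4057 = 3*1292 + 181
1292 = 7*181 + 25
181 = 7*25 + 6
25 = 4*6 + 1
6 = 6*1 + 0  (stop)
So 4057/29691 = [0; 7, 3, 7, 7, 4, 6].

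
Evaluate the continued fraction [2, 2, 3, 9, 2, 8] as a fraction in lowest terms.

2822/1161

Fold from the inside: start with 8/1.
  2 + 1/8 = 17/8
  9 + 8/17 = 161/17
  3 + 17/161 = 500/161
  2 + 161/500 = 1161/500
  2 + 500/1161 = 2822/1161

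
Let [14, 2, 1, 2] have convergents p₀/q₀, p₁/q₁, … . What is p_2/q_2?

Using pₖ = aₖpₖ₋₁ + pₖ₋₂, qₖ = aₖqₖ₋₁ + qₖ₋₂ (with p₋₁=1, p₋₂=0, q₋₁=0, q₋₂=1):
  k=0: a=14, p=14, q=1
  k=1: a=2, p=29, q=2
  k=2: a=1, p=43, q=3

43/3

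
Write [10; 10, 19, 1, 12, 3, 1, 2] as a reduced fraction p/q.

295269/29236

Fold from the inside: start with 2/1.
  1 + 1/2 = 3/2
  3 + 2/3 = 11/3
  12 + 3/11 = 135/11
  1 + 11/135 = 146/135
  19 + 135/146 = 2909/146
  10 + 146/2909 = 29236/2909
  10 + 2909/29236 = 295269/29236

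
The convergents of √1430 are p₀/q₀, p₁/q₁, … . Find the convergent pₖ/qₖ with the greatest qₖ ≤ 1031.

√1430 = [37; 1, 4, 2, 2, 2, 4, 1, 74, …] (period length 8).
Convergents:
  p_0/q_0 = 37/1
  p_1/q_1 = 38/1
  p_2/q_2 = 189/5
  p_3/q_3 = 416/11
  p_4/q_4 = 1021/27
  p_5/q_5 = 2458/65
  p_6/q_6 = 10853/287
  p_7/q_7 = 13311/352
  p_8/q_8 = 995867/26335
q_7 = 352 ≤ 1031 < 26335 = q_8, so the answer is 13311/352.

13311/352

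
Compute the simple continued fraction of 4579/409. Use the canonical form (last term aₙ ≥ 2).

4579 = 11·409 + 80
409 = 5·80 + 9
80 = 8·9 + 8
9 = 1·8 + 1
8 = 8·1 + 0  (stop)
So 4579/409 = [11; 5, 8, 1, 8].

[11; 5, 8, 1, 8]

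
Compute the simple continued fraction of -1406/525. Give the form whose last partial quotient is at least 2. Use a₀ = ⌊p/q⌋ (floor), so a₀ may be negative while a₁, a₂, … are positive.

[-3; 3, 9, 2, 1, 1, 3]

-1406 = -3*525 + 169
525 = 3*169 + 18
169 = 9*18 + 7
18 = 2*7 + 4
7 = 1*4 + 3
4 = 1*3 + 1
3 = 3*1 + 0  (stop)
So -1406/525 = [-3; 3, 9, 2, 1, 1, 3].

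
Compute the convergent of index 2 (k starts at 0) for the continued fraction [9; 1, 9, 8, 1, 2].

99/10

Using pₖ = aₖpₖ₋₁ + pₖ₋₂, qₖ = aₖqₖ₋₁ + qₖ₋₂ (with p₋₁=1, p₋₂=0, q₋₁=0, q₋₂=1):
  k=0: a=9, p=9, q=1
  k=1: a=1, p=10, q=1
  k=2: a=9, p=99, q=10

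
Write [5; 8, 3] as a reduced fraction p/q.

Fold from the inside: start with 3/1.
  8 + 1/3 = 25/3
  5 + 3/25 = 128/25

128/25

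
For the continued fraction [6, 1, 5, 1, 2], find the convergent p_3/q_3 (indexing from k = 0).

48/7

Using pₖ = aₖpₖ₋₁ + pₖ₋₂, qₖ = aₖqₖ₋₁ + qₖ₋₂ (with p₋₁=1, p₋₂=0, q₋₁=0, q₋₂=1):
  k=0: a=6, p=6, q=1
  k=1: a=1, p=7, q=1
  k=2: a=5, p=41, q=6
  k=3: a=1, p=48, q=7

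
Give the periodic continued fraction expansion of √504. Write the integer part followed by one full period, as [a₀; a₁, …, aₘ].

a₀ = ⌊√504⌋ = 22.
With m₀=0, d₀=1 and mₖ₊₁ = dₖaₖ − mₖ, dₖ₊₁ = (n − mₖ₊₁²)/dₖ, aₖ₊₁ = ⌊(a₀+mₖ₊₁)/dₖ₊₁⌋:
  k=1: m=22, d=20, a=2
  k=2: m=18, d=9, a=4
  k=3: m=18, d=20, a=2
  k=4: m=22, d=1, a=44
d=1 and a=2a₀=44 at k=4, so the next step gives (m, d) = (22, 20) again — its k=1 value — and the period has length 4.

[22; 2, 4, 2, 44]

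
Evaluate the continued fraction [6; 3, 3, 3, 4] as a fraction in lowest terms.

Fold from the inside: start with 4/1.
  3 + 1/4 = 13/4
  3 + 4/13 = 43/13
  3 + 13/43 = 142/43
  6 + 43/142 = 895/142

895/142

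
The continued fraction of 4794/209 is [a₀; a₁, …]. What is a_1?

4794 = 22·209 + 196   →  a_0 = 22
209 = 1·196 + 13   →  a_1 = 1

1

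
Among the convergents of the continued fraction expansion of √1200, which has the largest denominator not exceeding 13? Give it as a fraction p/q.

381/11

√1200 = [34; 1, 1, 1, 3, 1, 1, 1, 68, …] (period length 8).
Convergents:
  p_0/q_0 = 34/1
  p_1/q_1 = 35/1
  p_2/q_2 = 69/2
  p_3/q_3 = 104/3
  p_4/q_4 = 381/11
  p_5/q_5 = 485/14
q_4 = 11 ≤ 13 < 14 = q_5, so the answer is 381/11.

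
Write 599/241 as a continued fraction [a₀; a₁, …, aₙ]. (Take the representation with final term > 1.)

599 = 2×241 + 117
241 = 2×117 + 7
117 = 16×7 + 5
7 = 1×5 + 2
5 = 2×2 + 1
2 = 2×1 + 0  (stop)
So 599/241 = [2; 2, 16, 1, 2, 2].

[2; 2, 16, 1, 2, 2]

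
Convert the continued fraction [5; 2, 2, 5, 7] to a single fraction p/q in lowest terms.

1049/194

Fold from the inside: start with 7/1.
  5 + 1/7 = 36/7
  2 + 7/36 = 79/36
  2 + 36/79 = 194/79
  5 + 79/194 = 1049/194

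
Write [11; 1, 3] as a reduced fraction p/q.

47/4

Using pₖ = aₖpₖ₋₁ + pₖ₋₂ and qₖ = aₖqₖ₋₁ + qₖ₋₂:
  k=0: a=11, p=11, q=1
  k=1: a=1, p=12, q=1
  k=2: a=3, p=47, q=4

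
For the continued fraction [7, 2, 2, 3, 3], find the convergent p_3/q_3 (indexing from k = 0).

Using pₖ = aₖpₖ₋₁ + pₖ₋₂, qₖ = aₖqₖ₋₁ + qₖ₋₂ (with p₋₁=1, p₋₂=0, q₋₁=0, q₋₂=1):
  k=0: a=7, p=7, q=1
  k=1: a=2, p=15, q=2
  k=2: a=2, p=37, q=5
  k=3: a=3, p=126, q=17

126/17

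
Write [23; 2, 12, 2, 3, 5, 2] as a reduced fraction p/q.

49192/2095

Using pₖ = aₖpₖ₋₁ + pₖ₋₂ and qₖ = aₖqₖ₋₁ + qₖ₋₂:
  k=0: a=23, p=23, q=1
  k=1: a=2, p=47, q=2
  k=2: a=12, p=587, q=25
  k=3: a=2, p=1221, q=52
  k=4: a=3, p=4250, q=181
  k=5: a=5, p=22471, q=957
  k=6: a=2, p=49192, q=2095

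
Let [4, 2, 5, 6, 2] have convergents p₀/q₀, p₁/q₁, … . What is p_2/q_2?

Using pₖ = aₖpₖ₋₁ + pₖ₋₂, qₖ = aₖqₖ₋₁ + qₖ₋₂ (with p₋₁=1, p₋₂=0, q₋₁=0, q₋₂=1):
  k=0: a=4, p=4, q=1
  k=1: a=2, p=9, q=2
  k=2: a=5, p=49, q=11

49/11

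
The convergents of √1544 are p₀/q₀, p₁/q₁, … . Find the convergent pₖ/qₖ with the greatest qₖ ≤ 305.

6287/160

√1544 = [39; 3, 2, 2, 9, 2, 2, 3, 78, …] (period length 8).
Convergents:
  p_0/q_0 = 39/1
  p_1/q_1 = 118/3
  p_2/q_2 = 275/7
  p_3/q_3 = 668/17
  p_4/q_4 = 6287/160
  p_5/q_5 = 13242/337
q_4 = 160 ≤ 305 < 337 = q_5, so the answer is 6287/160.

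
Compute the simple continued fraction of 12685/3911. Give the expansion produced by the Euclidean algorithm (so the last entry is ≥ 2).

[3; 4, 9, 4, 8, 3]

12685 = 3×3911 + 952
3911 = 4×952 + 103
952 = 9×103 + 25
103 = 4×25 + 3
25 = 8×3 + 1
3 = 3×1 + 0  (stop)
So 12685/3911 = [3; 4, 9, 4, 8, 3].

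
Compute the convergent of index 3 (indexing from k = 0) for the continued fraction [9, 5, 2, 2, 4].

Using pₖ = aₖpₖ₋₁ + pₖ₋₂, qₖ = aₖqₖ₋₁ + qₖ₋₂ (with p₋₁=1, p₋₂=0, q₋₁=0, q₋₂=1):
  k=0: a=9, p=9, q=1
  k=1: a=5, p=46, q=5
  k=2: a=2, p=101, q=11
  k=3: a=2, p=248, q=27

248/27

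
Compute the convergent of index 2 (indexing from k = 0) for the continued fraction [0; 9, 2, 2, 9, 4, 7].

Using pₖ = aₖpₖ₋₁ + pₖ₋₂, qₖ = aₖqₖ₋₁ + qₖ₋₂ (with p₋₁=1, p₋₂=0, q₋₁=0, q₋₂=1):
  k=0: a=0, p=0, q=1
  k=1: a=9, p=1, q=9
  k=2: a=2, p=2, q=19

2/19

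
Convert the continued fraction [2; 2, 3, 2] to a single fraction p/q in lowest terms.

39/16

Using pₖ = aₖpₖ₋₁ + pₖ₋₂ and qₖ = aₖqₖ₋₁ + qₖ₋₂:
  k=0: a=2, p=2, q=1
  k=1: a=2, p=5, q=2
  k=2: a=3, p=17, q=7
  k=3: a=2, p=39, q=16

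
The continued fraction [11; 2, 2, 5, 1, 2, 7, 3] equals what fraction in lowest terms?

Fold from the inside: start with 3/1.
  7 + 1/3 = 22/3
  2 + 3/22 = 47/22
  1 + 22/47 = 69/47
  5 + 47/69 = 392/69
  2 + 69/392 = 853/392
  2 + 392/853 = 2098/853
  11 + 853/2098 = 23931/2098

23931/2098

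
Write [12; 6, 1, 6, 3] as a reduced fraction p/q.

Fold from the inside: start with 3/1.
  6 + 1/3 = 19/3
  1 + 3/19 = 22/19
  6 + 19/22 = 151/22
  12 + 22/151 = 1834/151

1834/151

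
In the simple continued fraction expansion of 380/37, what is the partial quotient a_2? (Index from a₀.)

380 = 10·37 + 10   →  a_0 = 10
37 = 3·10 + 7   →  a_1 = 3
10 = 1·7 + 3   →  a_2 = 1

1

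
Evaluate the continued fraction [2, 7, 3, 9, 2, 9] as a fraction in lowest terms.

8745/4093

Using pₖ = aₖpₖ₋₁ + pₖ₋₂ and qₖ = aₖqₖ₋₁ + qₖ₋₂:
  k=0: a=2, p=2, q=1
  k=1: a=7, p=15, q=7
  k=2: a=3, p=47, q=22
  k=3: a=9, p=438, q=205
  k=4: a=2, p=923, q=432
  k=5: a=9, p=8745, q=4093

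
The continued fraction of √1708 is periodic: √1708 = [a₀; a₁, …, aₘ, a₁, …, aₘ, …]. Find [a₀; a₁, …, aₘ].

a₀ = ⌊√1708⌋ = 41.
With m₀=0, d₀=1 and mₖ₊₁ = dₖaₖ − mₖ, dₖ₊₁ = (n − mₖ₊₁²)/dₖ, aₖ₊₁ = ⌊(a₀+mₖ₊₁)/dₖ₊₁⌋:
  k=1: m=41, d=27, a=3
  k=2: m=40, d=4, a=20
  k=3: m=40, d=27, a=3
  k=4: m=41, d=1, a=82
d=1 and a=2a₀=82 at k=4, so the next step gives (m, d) = (41, 27) again — its k=1 value — and the period has length 4.

[41; 3, 20, 3, 82]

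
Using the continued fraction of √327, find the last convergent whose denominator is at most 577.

7830/433

√327 = [18; 12, 36, …] (period length 2).
Convergents:
  p_0/q_0 = 18/1
  p_1/q_1 = 217/12
  p_2/q_2 = 7830/433
  p_3/q_3 = 94177/5208
q_2 = 433 ≤ 577 < 5208 = q_3, so the answer is 7830/433.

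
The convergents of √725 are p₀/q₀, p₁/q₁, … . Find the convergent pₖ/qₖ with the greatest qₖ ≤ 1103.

√725 = [26; 1, 12, 2, 12, 1, 52, …] (period length 6).
Convergents:
  p_0/q_0 = 26/1
  p_1/q_1 = 27/1
  p_2/q_2 = 350/13
  p_3/q_3 = 727/27
  p_4/q_4 = 9074/337
  p_5/q_5 = 9801/364
  p_6/q_6 = 518726/19265
q_5 = 364 ≤ 1103 < 19265 = q_6, so the answer is 9801/364.

9801/364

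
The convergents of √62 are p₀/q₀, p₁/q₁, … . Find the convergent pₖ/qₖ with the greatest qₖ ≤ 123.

√62 = [7; 1, 6, 1, 14, …] (period length 4).
Convergents:
  p_0/q_0 = 7/1
  p_1/q_1 = 8/1
  p_2/q_2 = 55/7
  p_3/q_3 = 63/8
  p_4/q_4 = 937/119
  p_5/q_5 = 1000/127
q_4 = 119 ≤ 123 < 127 = q_5, so the answer is 937/119.

937/119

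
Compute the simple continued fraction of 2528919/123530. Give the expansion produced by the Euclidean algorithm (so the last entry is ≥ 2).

2528919 = 20×123530 + 58319
123530 = 2×58319 + 6892
58319 = 8×6892 + 3183
6892 = 2×3183 + 526
3183 = 6×526 + 27
526 = 19×27 + 13
27 = 2×13 + 1
13 = 13×1 + 0  (stop)
So 2528919/123530 = [20; 2, 8, 2, 6, 19, 2, 13].

[20; 2, 8, 2, 6, 19, 2, 13]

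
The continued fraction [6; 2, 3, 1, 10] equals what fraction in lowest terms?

Fold from the inside: start with 10/1.
  1 + 1/10 = 11/10
  3 + 10/11 = 43/11
  2 + 11/43 = 97/43
  6 + 43/97 = 625/97

625/97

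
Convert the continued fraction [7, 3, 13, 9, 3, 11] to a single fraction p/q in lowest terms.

93629/12782

Using pₖ = aₖpₖ₋₁ + pₖ₋₂ and qₖ = aₖqₖ₋₁ + qₖ₋₂:
  k=0: a=7, p=7, q=1
  k=1: a=3, p=22, q=3
  k=2: a=13, p=293, q=40
  k=3: a=9, p=2659, q=363
  k=4: a=3, p=8270, q=1129
  k=5: a=11, p=93629, q=12782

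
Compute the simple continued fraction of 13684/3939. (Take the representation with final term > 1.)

13684 = 3·3939 + 1867
3939 = 2·1867 + 205
1867 = 9·205 + 22
205 = 9·22 + 7
22 = 3·7 + 1
7 = 7·1 + 0  (stop)
So 13684/3939 = [3; 2, 9, 9, 3, 7].

[3; 2, 9, 9, 3, 7]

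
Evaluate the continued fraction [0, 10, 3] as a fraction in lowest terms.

Using pₖ = aₖpₖ₋₁ + pₖ₋₂ and qₖ = aₖqₖ₋₁ + qₖ₋₂:
  k=0: a=0, p=0, q=1
  k=1: a=10, p=1, q=10
  k=2: a=3, p=3, q=31

3/31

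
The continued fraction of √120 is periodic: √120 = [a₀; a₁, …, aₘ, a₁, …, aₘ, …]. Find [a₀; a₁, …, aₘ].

[10; 1, 20]

a₀ = ⌊√120⌋ = 10.
With m₀=0, d₀=1 and mₖ₊₁ = dₖaₖ − mₖ, dₖ₊₁ = (n − mₖ₊₁²)/dₖ, aₖ₊₁ = ⌊(a₀+mₖ₊₁)/dₖ₊₁⌋:
  k=1: m=10, d=20, a=1
  k=2: m=10, d=1, a=20
d=1 and a=2a₀=20 at k=2, so the next step gives (m, d) = (10, 20) again — its k=1 value — and the period has length 2.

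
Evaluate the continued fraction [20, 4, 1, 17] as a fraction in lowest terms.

Fold from the inside: start with 17/1.
  1 + 1/17 = 18/17
  4 + 17/18 = 89/18
  20 + 18/89 = 1798/89

1798/89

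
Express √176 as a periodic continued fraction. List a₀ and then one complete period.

a₀ = ⌊√176⌋ = 13.
With m₀=0, d₀=1 and mₖ₊₁ = dₖaₖ − mₖ, dₖ₊₁ = (n − mₖ₊₁²)/dₖ, aₖ₊₁ = ⌊(a₀+mₖ₊₁)/dₖ₊₁⌋:
  k=1: m=13, d=7, a=3
  k=2: m=8, d=16, a=1
  k=3: m=8, d=7, a=3
  k=4: m=13, d=1, a=26
d=1 and a=2a₀=26 at k=4, so the next step gives (m, d) = (13, 7) again — its k=1 value — and the period has length 4.

[13; 3, 1, 3, 26]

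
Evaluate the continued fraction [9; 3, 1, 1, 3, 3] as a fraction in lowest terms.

761/82

Using pₖ = aₖpₖ₋₁ + pₖ₋₂ and qₖ = aₖqₖ₋₁ + qₖ₋₂:
  k=0: a=9, p=9, q=1
  k=1: a=3, p=28, q=3
  k=2: a=1, p=37, q=4
  k=3: a=1, p=65, q=7
  k=4: a=3, p=232, q=25
  k=5: a=3, p=761, q=82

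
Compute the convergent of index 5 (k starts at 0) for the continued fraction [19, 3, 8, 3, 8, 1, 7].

Using pₖ = aₖpₖ₋₁ + pₖ₋₂, qₖ = aₖqₖ₋₁ + qₖ₋₂ (with p₋₁=1, p₋₂=0, q₋₁=0, q₋₂=1):
  k=0: a=19, p=19, q=1
  k=1: a=3, p=58, q=3
  k=2: a=8, p=483, q=25
  k=3: a=3, p=1507, q=78
  k=4: a=8, p=12539, q=649
  k=5: a=1, p=14046, q=727

14046/727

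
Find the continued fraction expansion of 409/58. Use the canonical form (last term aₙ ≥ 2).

[7; 19, 3]

409 = 7*58 + 3
58 = 19*3 + 1
3 = 3*1 + 0  (stop)
So 409/58 = [7; 19, 3].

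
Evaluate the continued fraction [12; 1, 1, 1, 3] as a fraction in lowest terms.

139/11

Using pₖ = aₖpₖ₋₁ + pₖ₋₂ and qₖ = aₖqₖ₋₁ + qₖ₋₂:
  k=0: a=12, p=12, q=1
  k=1: a=1, p=13, q=1
  k=2: a=1, p=25, q=2
  k=3: a=1, p=38, q=3
  k=4: a=3, p=139, q=11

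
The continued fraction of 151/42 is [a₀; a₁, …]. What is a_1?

151 = 3·42 + 25   →  a_0 = 3
42 = 1·25 + 17   →  a_1 = 1

1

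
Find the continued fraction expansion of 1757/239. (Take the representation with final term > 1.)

1757 = 7×239 + 84
239 = 2×84 + 71
84 = 1×71 + 13
71 = 5×13 + 6
13 = 2×6 + 1
6 = 6×1 + 0  (stop)
So 1757/239 = [7; 2, 1, 5, 2, 6].

[7; 2, 1, 5, 2, 6]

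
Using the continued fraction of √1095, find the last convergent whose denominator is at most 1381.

√1095 = [33; 11, 66, …] (period length 2).
Convergents:
  p_0/q_0 = 33/1
  p_1/q_1 = 364/11
  p_2/q_2 = 24057/727
  p_3/q_3 = 264991/8008
q_2 = 727 ≤ 1381 < 8008 = q_3, so the answer is 24057/727.

24057/727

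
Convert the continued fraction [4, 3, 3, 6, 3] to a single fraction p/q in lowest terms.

Using pₖ = aₖpₖ₋₁ + pₖ₋₂ and qₖ = aₖqₖ₋₁ + qₖ₋₂:
  k=0: a=4, p=4, q=1
  k=1: a=3, p=13, q=3
  k=2: a=3, p=43, q=10
  k=3: a=6, p=271, q=63
  k=4: a=3, p=856, q=199

856/199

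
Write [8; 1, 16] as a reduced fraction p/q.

Fold from the inside: start with 16/1.
  1 + 1/16 = 17/16
  8 + 16/17 = 152/17

152/17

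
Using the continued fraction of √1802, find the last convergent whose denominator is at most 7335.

144245/3398

√1802 = [42; 2, 4, 2, 84, …] (period length 4).
Convergents:
  p_0/q_0 = 42/1
  p_1/q_1 = 85/2
  p_2/q_2 = 382/9
  p_3/q_3 = 849/20
  p_4/q_4 = 71698/1689
  p_5/q_5 = 144245/3398
  p_6/q_6 = 648678/15281
q_5 = 3398 ≤ 7335 < 15281 = q_6, so the answer is 144245/3398.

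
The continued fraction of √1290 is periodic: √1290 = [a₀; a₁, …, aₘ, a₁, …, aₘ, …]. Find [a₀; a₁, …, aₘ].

[35; 1, 10, 1, 70]

a₀ = ⌊√1290⌋ = 35.
With m₀=0, d₀=1 and mₖ₊₁ = dₖaₖ − mₖ, dₖ₊₁ = (n − mₖ₊₁²)/dₖ, aₖ₊₁ = ⌊(a₀+mₖ₊₁)/dₖ₊₁⌋:
  k=1: m=35, d=65, a=1
  k=2: m=30, d=6, a=10
  k=3: m=30, d=65, a=1
  k=4: m=35, d=1, a=70
d=1 and a=2a₀=70 at k=4, so the next step gives (m, d) = (35, 65) again — its k=1 value — and the period has length 4.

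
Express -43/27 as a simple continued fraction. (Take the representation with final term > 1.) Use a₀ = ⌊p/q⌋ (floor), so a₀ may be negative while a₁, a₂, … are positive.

-43 = -2*27 + 11
27 = 2*11 + 5
11 = 2*5 + 1
5 = 5*1 + 0  (stop)
So -43/27 = [-2; 2, 2, 5].

[-2; 2, 2, 5]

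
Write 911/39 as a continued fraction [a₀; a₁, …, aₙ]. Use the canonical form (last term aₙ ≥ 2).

[23; 2, 1, 3, 1, 2]

911 = 23*39 + 14
39 = 2*14 + 11
14 = 1*11 + 3
11 = 3*3 + 2
3 = 1*2 + 1
2 = 2*1 + 0  (stop)
So 911/39 = [23; 2, 1, 3, 1, 2].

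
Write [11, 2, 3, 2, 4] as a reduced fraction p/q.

Fold from the inside: start with 4/1.
  2 + 1/4 = 9/4
  3 + 4/9 = 31/9
  2 + 9/31 = 71/31
  11 + 31/71 = 812/71

812/71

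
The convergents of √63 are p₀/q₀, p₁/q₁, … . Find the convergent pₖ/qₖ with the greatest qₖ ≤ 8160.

√63 = [7; 1, 14, …] (period length 2).
Convergents:
  p_0/q_0 = 7/1
  p_1/q_1 = 8/1
  p_2/q_2 = 119/15
  p_3/q_3 = 127/16
  p_4/q_4 = 1897/239
  p_5/q_5 = 2024/255
  p_6/q_6 = 30233/3809
  p_7/q_7 = 32257/4064
  p_8/q_8 = 481831/60705
q_7 = 4064 ≤ 8160 < 60705 = q_8, so the answer is 32257/4064.

32257/4064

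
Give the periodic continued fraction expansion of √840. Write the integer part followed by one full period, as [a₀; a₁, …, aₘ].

[28; 1, 56]

a₀ = ⌊√840⌋ = 28.
With m₀=0, d₀=1 and mₖ₊₁ = dₖaₖ − mₖ, dₖ₊₁ = (n − mₖ₊₁²)/dₖ, aₖ₊₁ = ⌊(a₀+mₖ₊₁)/dₖ₊₁⌋:
  k=1: m=28, d=56, a=1
  k=2: m=28, d=1, a=56
d=1 and a=2a₀=56 at k=2, so the next step gives (m, d) = (28, 56) again — its k=1 value — and the period has length 2.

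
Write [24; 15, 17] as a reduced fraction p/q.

Using pₖ = aₖpₖ₋₁ + pₖ₋₂ and qₖ = aₖqₖ₋₁ + qₖ₋₂:
  k=0: a=24, p=24, q=1
  k=1: a=15, p=361, q=15
  k=2: a=17, p=6161, q=256

6161/256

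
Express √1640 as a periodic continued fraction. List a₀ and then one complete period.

a₀ = ⌊√1640⌋ = 40.
With m₀=0, d₀=1 and mₖ₊₁ = dₖaₖ − mₖ, dₖ₊₁ = (n − mₖ₊₁²)/dₖ, aₖ₊₁ = ⌊(a₀+mₖ₊₁)/dₖ₊₁⌋:
  k=1: m=40, d=40, a=2
  k=2: m=40, d=1, a=80
d=1 and a=2a₀=80 at k=2, so the next step gives (m, d) = (40, 40) again — its k=1 value — and the period has length 2.

[40; 2, 80]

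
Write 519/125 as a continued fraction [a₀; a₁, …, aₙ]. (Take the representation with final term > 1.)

519 = 4*125 + 19
125 = 6*19 + 11
19 = 1*11 + 8
11 = 1*8 + 3
8 = 2*3 + 2
3 = 1*2 + 1
2 = 2*1 + 0  (stop)
So 519/125 = [4; 6, 1, 1, 2, 1, 2].

[4; 6, 1, 1, 2, 1, 2]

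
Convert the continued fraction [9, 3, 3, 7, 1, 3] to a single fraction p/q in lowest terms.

Fold from the inside: start with 3/1.
  1 + 1/3 = 4/3
  7 + 3/4 = 31/4
  3 + 4/31 = 97/31
  3 + 31/97 = 322/97
  9 + 97/322 = 2995/322

2995/322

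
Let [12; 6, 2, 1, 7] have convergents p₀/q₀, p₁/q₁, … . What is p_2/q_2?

Using pₖ = aₖpₖ₋₁ + pₖ₋₂, qₖ = aₖqₖ₋₁ + qₖ₋₂ (with p₋₁=1, p₋₂=0, q₋₁=0, q₋₂=1):
  k=0: a=12, p=12, q=1
  k=1: a=6, p=73, q=6
  k=2: a=2, p=158, q=13

158/13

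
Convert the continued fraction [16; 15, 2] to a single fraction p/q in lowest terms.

Fold from the inside: start with 2/1.
  15 + 1/2 = 31/2
  16 + 2/31 = 498/31

498/31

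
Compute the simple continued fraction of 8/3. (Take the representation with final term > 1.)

8 = 2*3 + 2
3 = 1*2 + 1
2 = 2*1 + 0  (stop)
So 8/3 = [2; 1, 2].

[2; 1, 2]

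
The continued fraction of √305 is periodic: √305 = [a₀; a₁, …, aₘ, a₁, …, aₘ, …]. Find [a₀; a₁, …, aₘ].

a₀ = ⌊√305⌋ = 17.

[17; 2, 6, 2, 34]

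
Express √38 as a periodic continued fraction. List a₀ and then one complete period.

a₀ = ⌊√38⌋ = 6.
With m₀=0, d₀=1 and mₖ₊₁ = dₖaₖ − mₖ, dₖ₊₁ = (n − mₖ₊₁²)/dₖ, aₖ₊₁ = ⌊(a₀+mₖ₊₁)/dₖ₊₁⌋:
  k=1: m=6, d=2, a=6
  k=2: m=6, d=1, a=12
d=1 and a=2a₀=12 at k=2, so the next step gives (m, d) = (6, 2) again — its k=1 value — and the period has length 2.

[6; 6, 12]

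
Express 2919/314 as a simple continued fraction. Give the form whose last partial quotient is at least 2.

[9; 3, 2, 1, 1, 1, 11]

2919 = 9*314 + 93
314 = 3*93 + 35
93 = 2*35 + 23
35 = 1*23 + 12
23 = 1*12 + 11
12 = 1*11 + 1
11 = 11*1 + 0  (stop)
So 2919/314 = [9; 3, 2, 1, 1, 1, 11].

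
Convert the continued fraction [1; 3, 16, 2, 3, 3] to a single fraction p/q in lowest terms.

Using pₖ = aₖpₖ₋₁ + pₖ₋₂ and qₖ = aₖqₖ₋₁ + qₖ₋₂:
  k=0: a=1, p=1, q=1
  k=1: a=3, p=4, q=3
  k=2: a=16, p=65, q=49
  k=3: a=2, p=134, q=101
  k=4: a=3, p=467, q=352
  k=5: a=3, p=1535, q=1157

1535/1157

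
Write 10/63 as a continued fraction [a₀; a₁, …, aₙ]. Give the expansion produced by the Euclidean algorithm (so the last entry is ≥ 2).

[0; 6, 3, 3]

10 = 0×63 + 10
63 = 6×10 + 3
10 = 3×3 + 1
3 = 3×1 + 0  (stop)
So 10/63 = [0; 6, 3, 3].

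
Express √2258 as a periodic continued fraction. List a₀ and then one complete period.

a₀ = ⌊√2258⌋ = 47.
With m₀=0, d₀=1 and mₖ₊₁ = dₖaₖ − mₖ, dₖ₊₁ = (n − mₖ₊₁²)/dₖ, aₖ₊₁ = ⌊(a₀+mₖ₊₁)/dₖ₊₁⌋:
  k=1: m=47, d=49, a=1
  k=2: m=2, d=46, a=1
  k=3: m=44, d=7, a=13
  k=4: m=47, d=7, a=13
  k=5: m=44, d=46, a=1
  k=6: m=2, d=49, a=1
  k=7: m=47, d=1, a=94
d=1 and a=2a₀=94 at k=7, so the next step gives (m, d) = (47, 49) again — its k=1 value — and the period has length 7.

[47; 1, 1, 13, 13, 1, 1, 94]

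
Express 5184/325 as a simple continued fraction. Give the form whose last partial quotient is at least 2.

[15; 1, 19, 3, 5]

5184 = 15·325 + 309
325 = 1·309 + 16
309 = 19·16 + 5
16 = 3·5 + 1
5 = 5·1 + 0  (stop)
So 5184/325 = [15; 1, 19, 3, 5].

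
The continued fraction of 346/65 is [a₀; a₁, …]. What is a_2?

10

346 = 5·65 + 21   →  a_0 = 5
65 = 3·21 + 2   →  a_1 = 3
21 = 10·2 + 1   →  a_2 = 10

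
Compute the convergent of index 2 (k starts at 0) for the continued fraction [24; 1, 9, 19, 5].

Using pₖ = aₖpₖ₋₁ + pₖ₋₂, qₖ = aₖqₖ₋₁ + qₖ₋₂ (with p₋₁=1, p₋₂=0, q₋₁=0, q₋₂=1):
  k=0: a=24, p=24, q=1
  k=1: a=1, p=25, q=1
  k=2: a=9, p=249, q=10

249/10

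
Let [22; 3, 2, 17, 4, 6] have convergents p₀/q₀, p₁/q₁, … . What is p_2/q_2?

156/7

Using pₖ = aₖpₖ₋₁ + pₖ₋₂, qₖ = aₖqₖ₋₁ + qₖ₋₂ (with p₋₁=1, p₋₂=0, q₋₁=0, q₋₂=1):
  k=0: a=22, p=22, q=1
  k=1: a=3, p=67, q=3
  k=2: a=2, p=156, q=7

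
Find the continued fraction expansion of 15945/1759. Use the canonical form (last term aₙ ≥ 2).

[9; 15, 2, 3, 16]

15945 = 9*1759 + 114
1759 = 15*114 + 49
114 = 2*49 + 16
49 = 3*16 + 1
16 = 16*1 + 0  (stop)
So 15945/1759 = [9; 15, 2, 3, 16].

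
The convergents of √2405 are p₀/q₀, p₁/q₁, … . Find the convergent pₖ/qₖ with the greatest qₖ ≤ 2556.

√2405 = [49; 24, 1, 1, 24, 98, …] (period length 5).
Convergents:
  p_0/q_0 = 49/1
  p_1/q_1 = 1177/24
  p_2/q_2 = 1226/25
  p_3/q_3 = 2403/49
  p_4/q_4 = 58898/1201
  p_5/q_5 = 5774407/117747
q_4 = 1201 ≤ 2556 < 117747 = q_5, so the answer is 58898/1201.

58898/1201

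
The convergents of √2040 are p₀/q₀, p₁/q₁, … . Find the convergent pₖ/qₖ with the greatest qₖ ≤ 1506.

√2040 = [45; 6, 90, …] (period length 2).
Convergents:
  p_0/q_0 = 45/1
  p_1/q_1 = 271/6
  p_2/q_2 = 24435/541
  p_3/q_3 = 146881/3252
q_2 = 541 ≤ 1506 < 3252 = q_3, so the answer is 24435/541.

24435/541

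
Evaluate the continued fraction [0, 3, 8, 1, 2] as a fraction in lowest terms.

26/81

Using pₖ = aₖpₖ₋₁ + pₖ₋₂ and qₖ = aₖqₖ₋₁ + qₖ₋₂:
  k=0: a=0, p=0, q=1
  k=1: a=3, p=1, q=3
  k=2: a=8, p=8, q=25
  k=3: a=1, p=9, q=28
  k=4: a=2, p=26, q=81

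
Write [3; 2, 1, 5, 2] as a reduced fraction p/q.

Using pₖ = aₖpₖ₋₁ + pₖ₋₂ and qₖ = aₖqₖ₋₁ + qₖ₋₂:
  k=0: a=3, p=3, q=1
  k=1: a=2, p=7, q=2
  k=2: a=1, p=10, q=3
  k=3: a=5, p=57, q=17
  k=4: a=2, p=124, q=37

124/37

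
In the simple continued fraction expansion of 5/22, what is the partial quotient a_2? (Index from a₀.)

2

5 = 0·22 + 5   →  a_0 = 0
22 = 4·5 + 2   →  a_1 = 4
5 = 2·2 + 1   →  a_2 = 2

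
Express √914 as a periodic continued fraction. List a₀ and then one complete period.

a₀ = ⌊√914⌋ = 30.
With m₀=0, d₀=1 and mₖ₊₁ = dₖaₖ − mₖ, dₖ₊₁ = (n − mₖ₊₁²)/dₖ, aₖ₊₁ = ⌊(a₀+mₖ₊₁)/dₖ₊₁⌋:
  k=1: m=30, d=14, a=4
  k=2: m=26, d=17, a=3
  k=3: m=25, d=17, a=3
  k=4: m=26, d=14, a=4
  k=5: m=30, d=1, a=60
d=1 and a=2a₀=60 at k=5, so the next step gives (m, d) = (30, 14) again — its k=1 value — and the period has length 5.

[30; 4, 3, 3, 4, 60]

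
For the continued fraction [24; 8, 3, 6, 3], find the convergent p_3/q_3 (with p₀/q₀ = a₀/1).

3811/158

Using pₖ = aₖpₖ₋₁ + pₖ₋₂, qₖ = aₖqₖ₋₁ + qₖ₋₂ (with p₋₁=1, p₋₂=0, q₋₁=0, q₋₂=1):
  k=0: a=24, p=24, q=1
  k=1: a=8, p=193, q=8
  k=2: a=3, p=603, q=25
  k=3: a=6, p=3811, q=158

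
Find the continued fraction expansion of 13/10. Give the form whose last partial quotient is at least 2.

13 = 1×10 + 3
10 = 3×3 + 1
3 = 3×1 + 0  (stop)
So 13/10 = [1; 3, 3].

[1; 3, 3]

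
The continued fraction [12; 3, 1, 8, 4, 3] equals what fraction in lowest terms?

Fold from the inside: start with 3/1.
  4 + 1/3 = 13/3
  8 + 3/13 = 107/13
  1 + 13/107 = 120/107
  3 + 107/120 = 467/120
  12 + 120/467 = 5724/467

5724/467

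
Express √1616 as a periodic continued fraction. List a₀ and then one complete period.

a₀ = ⌊√1616⌋ = 40.

[40; 5, 80]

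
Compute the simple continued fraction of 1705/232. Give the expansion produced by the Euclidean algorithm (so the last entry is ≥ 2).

1705 = 7×232 + 81
232 = 2×81 + 70
81 = 1×70 + 11
70 = 6×11 + 4
11 = 2×4 + 3
4 = 1×3 + 1
3 = 3×1 + 0  (stop)
So 1705/232 = [7; 2, 1, 6, 2, 1, 3].

[7; 2, 1, 6, 2, 1, 3]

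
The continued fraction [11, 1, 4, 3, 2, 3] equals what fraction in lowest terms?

Using pₖ = aₖpₖ₋₁ + pₖ₋₂ and qₖ = aₖqₖ₋₁ + qₖ₋₂:
  k=0: a=11, p=11, q=1
  k=1: a=1, p=12, q=1
  k=2: a=4, p=59, q=5
  k=3: a=3, p=189, q=16
  k=4: a=2, p=437, q=37
  k=5: a=3, p=1500, q=127

1500/127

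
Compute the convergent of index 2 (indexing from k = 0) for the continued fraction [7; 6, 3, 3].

136/19

Using pₖ = aₖpₖ₋₁ + pₖ₋₂, qₖ = aₖqₖ₋₁ + qₖ₋₂ (with p₋₁=1, p₋₂=0, q₋₁=0, q₋₂=1):
  k=0: a=7, p=7, q=1
  k=1: a=6, p=43, q=6
  k=2: a=3, p=136, q=19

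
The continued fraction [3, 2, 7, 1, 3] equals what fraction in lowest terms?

Using pₖ = aₖpₖ₋₁ + pₖ₋₂ and qₖ = aₖqₖ₋₁ + qₖ₋₂:
  k=0: a=3, p=3, q=1
  k=1: a=2, p=7, q=2
  k=2: a=7, p=52, q=15
  k=3: a=1, p=59, q=17
  k=4: a=3, p=229, q=66

229/66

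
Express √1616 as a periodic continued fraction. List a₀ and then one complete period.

a₀ = ⌊√1616⌋ = 40.
With m₀=0, d₀=1 and mₖ₊₁ = dₖaₖ − mₖ, dₖ₊₁ = (n − mₖ₊₁²)/dₖ, aₖ₊₁ = ⌊(a₀+mₖ₊₁)/dₖ₊₁⌋:
  k=1: m=40, d=16, a=5
  k=2: m=40, d=1, a=80
d=1 and a=2a₀=80 at k=2, so the next step gives (m, d) = (40, 16) again — its k=1 value — and the period has length 2.

[40; 5, 80]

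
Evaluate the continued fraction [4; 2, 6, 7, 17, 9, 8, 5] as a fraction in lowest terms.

2677277/599969

Fold from the inside: start with 5/1.
  8 + 1/5 = 41/5
  9 + 5/41 = 374/41
  17 + 41/374 = 6399/374
  7 + 374/6399 = 45167/6399
  6 + 6399/45167 = 277401/45167
  2 + 45167/277401 = 599969/277401
  4 + 277401/599969 = 2677277/599969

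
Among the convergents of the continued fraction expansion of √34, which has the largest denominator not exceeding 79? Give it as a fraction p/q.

414/71

√34 = [5; 1, 4, 1, 10, …] (period length 4).
Convergents:
  p_0/q_0 = 5/1
  p_1/q_1 = 6/1
  p_2/q_2 = 29/5
  p_3/q_3 = 35/6
  p_4/q_4 = 379/65
  p_5/q_5 = 414/71
  p_6/q_6 = 2035/349
q_5 = 71 ≤ 79 < 349 = q_6, so the answer is 414/71.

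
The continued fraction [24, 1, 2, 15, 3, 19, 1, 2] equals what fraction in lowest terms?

Fold from the inside: start with 2/1.
  1 + 1/2 = 3/2
  19 + 2/3 = 59/3
  3 + 3/59 = 180/59
  15 + 59/180 = 2759/180
  2 + 180/2759 = 5698/2759
  1 + 2759/5698 = 8457/5698
  24 + 5698/8457 = 208666/8457

208666/8457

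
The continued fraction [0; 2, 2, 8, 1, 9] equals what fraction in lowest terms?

188/465

Fold from the inside: start with 9/1.
  1 + 1/9 = 10/9
  8 + 9/10 = 89/10
  2 + 10/89 = 188/89
  2 + 89/188 = 465/188
  0 + 188/465 = 188/465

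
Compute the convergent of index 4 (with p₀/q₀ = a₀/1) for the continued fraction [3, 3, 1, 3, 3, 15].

Using pₖ = aₖpₖ₋₁ + pₖ₋₂, qₖ = aₖqₖ₋₁ + qₖ₋₂ (with p₋₁=1, p₋₂=0, q₋₁=0, q₋₂=1):
  k=0: a=3, p=3, q=1
  k=1: a=3, p=10, q=3
  k=2: a=1, p=13, q=4
  k=3: a=3, p=49, q=15
  k=4: a=3, p=160, q=49

160/49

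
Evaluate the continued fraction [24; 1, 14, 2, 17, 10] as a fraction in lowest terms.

Using pₖ = aₖpₖ₋₁ + pₖ₋₂ and qₖ = aₖqₖ₋₁ + qₖ₋₂:
  k=0: a=24, p=24, q=1
  k=1: a=1, p=25, q=1
  k=2: a=14, p=374, q=15
  k=3: a=2, p=773, q=31
  k=4: a=17, p=13515, q=542
  k=5: a=10, p=135923, q=5451

135923/5451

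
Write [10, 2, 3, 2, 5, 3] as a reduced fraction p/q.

Fold from the inside: start with 3/1.
  5 + 1/3 = 16/3
  2 + 3/16 = 35/16
  3 + 16/35 = 121/35
  2 + 35/121 = 277/121
  10 + 121/277 = 2891/277

2891/277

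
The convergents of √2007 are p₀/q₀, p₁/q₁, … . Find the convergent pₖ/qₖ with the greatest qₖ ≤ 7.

224/5

√2007 = [44; 1, 3, 1, 88, …] (period length 4).
Convergents:
  p_0/q_0 = 44/1
  p_1/q_1 = 45/1
  p_2/q_2 = 179/4
  p_3/q_3 = 224/5
  p_4/q_4 = 19891/444
q_3 = 5 ≤ 7 < 444 = q_4, so the answer is 224/5.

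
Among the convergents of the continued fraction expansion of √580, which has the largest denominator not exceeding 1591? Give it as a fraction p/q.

13896/577

√580 = [24; 12, 48, …] (period length 2).
Convergents:
  p_0/q_0 = 24/1
  p_1/q_1 = 289/12
  p_2/q_2 = 13896/577
  p_3/q_3 = 167041/6936
q_2 = 577 ≤ 1591 < 6936 = q_3, so the answer is 13896/577.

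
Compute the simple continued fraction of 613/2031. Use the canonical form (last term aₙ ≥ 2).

613 = 0×2031 + 613
2031 = 3×613 + 192
613 = 3×192 + 37
192 = 5×37 + 7
37 = 5×7 + 2
7 = 3×2 + 1
2 = 2×1 + 0  (stop)
So 613/2031 = [0; 3, 3, 5, 5, 3, 2].

[0; 3, 3, 5, 5, 3, 2]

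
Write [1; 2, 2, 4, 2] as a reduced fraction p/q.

Fold from the inside: start with 2/1.
  4 + 1/2 = 9/2
  2 + 2/9 = 20/9
  2 + 9/20 = 49/20
  1 + 20/49 = 69/49

69/49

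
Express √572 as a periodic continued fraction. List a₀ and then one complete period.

a₀ = ⌊√572⌋ = 23.
With m₀=0, d₀=1 and mₖ₊₁ = dₖaₖ − mₖ, dₖ₊₁ = (n − mₖ₊₁²)/dₖ, aₖ₊₁ = ⌊(a₀+mₖ₊₁)/dₖ₊₁⌋:
  k=1: m=23, d=43, a=1
  k=2: m=20, d=4, a=10
  k=3: m=20, d=43, a=1
  k=4: m=23, d=1, a=46
d=1 and a=2a₀=46 at k=4, so the next step gives (m, d) = (23, 43) again — its k=1 value — and the period has length 4.

[23; 1, 10, 1, 46]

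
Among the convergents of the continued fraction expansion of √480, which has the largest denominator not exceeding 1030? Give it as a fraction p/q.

10582/483

√480 = [21; 1, 9, 1, 42, …] (period length 4).
Convergents:
  p_0/q_0 = 21/1
  p_1/q_1 = 22/1
  p_2/q_2 = 219/10
  p_3/q_3 = 241/11
  p_4/q_4 = 10341/472
  p_5/q_5 = 10582/483
  p_6/q_6 = 105579/4819
q_5 = 483 ≤ 1030 < 4819 = q_6, so the answer is 10582/483.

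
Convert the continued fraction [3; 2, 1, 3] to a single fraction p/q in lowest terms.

Using pₖ = aₖpₖ₋₁ + pₖ₋₂ and qₖ = aₖqₖ₋₁ + qₖ₋₂:
  k=0: a=3, p=3, q=1
  k=1: a=2, p=7, q=2
  k=2: a=1, p=10, q=3
  k=3: a=3, p=37, q=11

37/11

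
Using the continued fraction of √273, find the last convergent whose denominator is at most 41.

√273 = [16; 1, 1, 10, 1, 1, 32, …] (period length 6).
Convergents:
  p_0/q_0 = 16/1
  p_1/q_1 = 17/1
  p_2/q_2 = 33/2
  p_3/q_3 = 347/21
  p_4/q_4 = 380/23
  p_5/q_5 = 727/44
q_4 = 23 ≤ 41 < 44 = q_5, so the answer is 380/23.

380/23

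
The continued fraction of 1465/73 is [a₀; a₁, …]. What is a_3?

1465 = 20·73 + 5   →  a_0 = 20
73 = 14·5 + 3   →  a_1 = 14
5 = 1·3 + 2   →  a_2 = 1
3 = 1·2 + 1   →  a_3 = 1

1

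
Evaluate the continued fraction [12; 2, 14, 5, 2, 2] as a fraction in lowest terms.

Using pₖ = aₖpₖ₋₁ + pₖ₋₂ and qₖ = aₖqₖ₋₁ + qₖ₋₂:
  k=0: a=12, p=12, q=1
  k=1: a=2, p=25, q=2
  k=2: a=14, p=362, q=29
  k=3: a=5, p=1835, q=147
  k=4: a=2, p=4032, q=323
  k=5: a=2, p=9899, q=793

9899/793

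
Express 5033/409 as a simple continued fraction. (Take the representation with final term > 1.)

5033 = 12*409 + 125
409 = 3*125 + 34
125 = 3*34 + 23
34 = 1*23 + 11
23 = 2*11 + 1
11 = 11*1 + 0  (stop)
So 5033/409 = [12; 3, 3, 1, 2, 11].

[12; 3, 3, 1, 2, 11]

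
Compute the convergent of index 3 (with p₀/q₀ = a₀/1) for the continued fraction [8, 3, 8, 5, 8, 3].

1065/128

Using pₖ = aₖpₖ₋₁ + pₖ₋₂, qₖ = aₖqₖ₋₁ + qₖ₋₂ (with p₋₁=1, p₋₂=0, q₋₁=0, q₋₂=1):
  k=0: a=8, p=8, q=1
  k=1: a=3, p=25, q=3
  k=2: a=8, p=208, q=25
  k=3: a=5, p=1065, q=128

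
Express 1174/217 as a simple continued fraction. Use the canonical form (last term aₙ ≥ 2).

1174 = 5×217 + 89
217 = 2×89 + 39
89 = 2×39 + 11
39 = 3×11 + 6
11 = 1×6 + 5
6 = 1×5 + 1
5 = 5×1 + 0  (stop)
So 1174/217 = [5; 2, 2, 3, 1, 1, 5].

[5; 2, 2, 3, 1, 1, 5]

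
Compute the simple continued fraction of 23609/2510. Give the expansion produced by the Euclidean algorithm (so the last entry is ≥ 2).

23609 = 9×2510 + 1019
2510 = 2×1019 + 472
1019 = 2×472 + 75
472 = 6×75 + 22
75 = 3×22 + 9
22 = 2×9 + 4
9 = 2×4 + 1
4 = 4×1 + 0  (stop)
So 23609/2510 = [9; 2, 2, 6, 3, 2, 2, 4].

[9; 2, 2, 6, 3, 2, 2, 4]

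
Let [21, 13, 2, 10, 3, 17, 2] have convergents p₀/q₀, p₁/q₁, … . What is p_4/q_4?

Using pₖ = aₖpₖ₋₁ + pₖ₋₂, qₖ = aₖqₖ₋₁ + qₖ₋₂ (with p₋₁=1, p₋₂=0, q₋₁=0, q₋₂=1):
  k=0: a=21, p=21, q=1
  k=1: a=13, p=274, q=13
  k=2: a=2, p=569, q=27
  k=3: a=10, p=5964, q=283
  k=4: a=3, p=18461, q=876

18461/876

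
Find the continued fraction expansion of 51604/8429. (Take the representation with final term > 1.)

[6; 8, 5, 2, 4, 2, 9]

51604 = 6*8429 + 1030
8429 = 8*1030 + 189
1030 = 5*189 + 85
189 = 2*85 + 19
85 = 4*19 + 9
19 = 2*9 + 1
9 = 9*1 + 0  (stop)
So 51604/8429 = [6; 8, 5, 2, 4, 2, 9].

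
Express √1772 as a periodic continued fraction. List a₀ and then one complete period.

[42; 10, 1, 1, 20, 1, 1, 10, 84]

a₀ = ⌊√1772⌋ = 42.
With m₀=0, d₀=1 and mₖ₊₁ = dₖaₖ − mₖ, dₖ₊₁ = (n − mₖ₊₁²)/dₖ, aₖ₊₁ = ⌊(a₀+mₖ₊₁)/dₖ₊₁⌋:
  k=1: m=42, d=8, a=10
  k=2: m=38, d=41, a=1
  k=3: m=3, d=43, a=1
  k=4: m=40, d=4, a=20
  k=5: m=40, d=43, a=1
  k=6: m=3, d=41, a=1
  k=7: m=38, d=8, a=10
  k=8: m=42, d=1, a=84
d=1 and a=2a₀=84 at k=8, so the next step gives (m, d) = (42, 8) again — its k=1 value — and the period has length 8.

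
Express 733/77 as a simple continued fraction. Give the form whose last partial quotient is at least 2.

733 = 9×77 + 40
77 = 1×40 + 37
40 = 1×37 + 3
37 = 12×3 + 1
3 = 3×1 + 0  (stop)
So 733/77 = [9; 1, 1, 12, 3].

[9; 1, 1, 12, 3]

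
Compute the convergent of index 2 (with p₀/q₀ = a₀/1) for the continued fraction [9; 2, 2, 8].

47/5

Using pₖ = aₖpₖ₋₁ + pₖ₋₂, qₖ = aₖqₖ₋₁ + qₖ₋₂ (with p₋₁=1, p₋₂=0, q₋₁=0, q₋₂=1):
  k=0: a=9, p=9, q=1
  k=1: a=2, p=19, q=2
  k=2: a=2, p=47, q=5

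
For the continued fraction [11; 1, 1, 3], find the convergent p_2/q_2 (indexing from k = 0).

23/2

Using pₖ = aₖpₖ₋₁ + pₖ₋₂, qₖ = aₖqₖ₋₁ + qₖ₋₂ (with p₋₁=1, p₋₂=0, q₋₁=0, q₋₂=1):
  k=0: a=11, p=11, q=1
  k=1: a=1, p=12, q=1
  k=2: a=1, p=23, q=2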